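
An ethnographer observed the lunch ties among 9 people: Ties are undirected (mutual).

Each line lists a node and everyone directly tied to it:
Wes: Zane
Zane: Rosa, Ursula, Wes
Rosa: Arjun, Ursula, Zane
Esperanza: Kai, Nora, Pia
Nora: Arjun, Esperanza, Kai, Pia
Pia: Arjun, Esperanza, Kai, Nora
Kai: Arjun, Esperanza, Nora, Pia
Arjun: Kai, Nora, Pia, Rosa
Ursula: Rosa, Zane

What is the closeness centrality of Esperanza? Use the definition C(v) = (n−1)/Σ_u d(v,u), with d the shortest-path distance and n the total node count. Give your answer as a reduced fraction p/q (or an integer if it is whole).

Distances from Esperanza: Arjun:2, Kai:1, Nora:1, Pia:1, Rosa:3, Ursula:4, Wes:5, Zane:4. Sum = 21.
n = 9, so closeness = 8/21.

8/21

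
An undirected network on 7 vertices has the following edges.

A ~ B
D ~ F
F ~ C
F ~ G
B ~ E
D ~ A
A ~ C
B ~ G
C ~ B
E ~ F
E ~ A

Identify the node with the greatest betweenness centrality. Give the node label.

F

Unnormalized betweenness of each node: A:7/3, B:7/3, C:2/3, D:1/3, E:2/3, F:10/3, G:1/3.
F has the largest value, 10/3, making it the main broker — the node through which the most shortest paths run.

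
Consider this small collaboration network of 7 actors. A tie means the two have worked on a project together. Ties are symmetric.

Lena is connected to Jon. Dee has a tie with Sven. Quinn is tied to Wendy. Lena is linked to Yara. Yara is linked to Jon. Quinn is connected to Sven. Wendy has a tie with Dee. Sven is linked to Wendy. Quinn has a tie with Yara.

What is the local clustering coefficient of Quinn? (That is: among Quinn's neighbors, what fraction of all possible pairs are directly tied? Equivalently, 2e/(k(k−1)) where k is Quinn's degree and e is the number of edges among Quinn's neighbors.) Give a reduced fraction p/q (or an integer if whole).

1/3

Quinn's neighbors: Sven, Wendy, and Yara (k = 3).
Possible neighbor pairs: C(3,2) = 3. Edges among them: Sven–Wendy → e = 1.
Clustering(Quinn) = 1/3.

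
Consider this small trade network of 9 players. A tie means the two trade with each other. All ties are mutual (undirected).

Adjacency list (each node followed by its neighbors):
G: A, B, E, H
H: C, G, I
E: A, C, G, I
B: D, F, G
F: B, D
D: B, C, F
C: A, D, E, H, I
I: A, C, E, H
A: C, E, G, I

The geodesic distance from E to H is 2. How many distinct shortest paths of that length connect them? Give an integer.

3

The shortest distance is 2. The length-2 paths are: E–I–H; E–G–H; E–C–H.
That gives 3 distinct shortest paths.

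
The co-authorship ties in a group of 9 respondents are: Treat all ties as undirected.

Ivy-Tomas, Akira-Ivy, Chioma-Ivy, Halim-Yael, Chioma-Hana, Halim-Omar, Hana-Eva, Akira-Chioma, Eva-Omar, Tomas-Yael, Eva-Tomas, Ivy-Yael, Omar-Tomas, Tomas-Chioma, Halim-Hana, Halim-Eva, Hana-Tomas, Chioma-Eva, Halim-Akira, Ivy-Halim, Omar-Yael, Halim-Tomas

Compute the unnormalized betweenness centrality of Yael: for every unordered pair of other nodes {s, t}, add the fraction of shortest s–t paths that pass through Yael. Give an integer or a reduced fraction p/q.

Pairs whose geodesics pass through Yael — Omar–Ivy: 1/3.
All other pairs contribute 0.
Summing the contributions gives betweenness(Yael) = 1/3.

1/3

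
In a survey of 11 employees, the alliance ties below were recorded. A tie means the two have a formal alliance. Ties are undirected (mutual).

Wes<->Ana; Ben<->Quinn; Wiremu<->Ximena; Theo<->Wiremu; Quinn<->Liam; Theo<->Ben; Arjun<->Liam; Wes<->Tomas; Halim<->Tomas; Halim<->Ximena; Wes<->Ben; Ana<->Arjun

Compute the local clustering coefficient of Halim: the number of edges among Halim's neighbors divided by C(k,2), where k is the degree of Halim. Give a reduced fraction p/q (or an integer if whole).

Halim's neighbors: Tomas and Ximena (k = 2).
Possible neighbor pairs: C(2,2) = 1. Edges among them: none → e = 0.
Clustering(Halim) = 0/1.

0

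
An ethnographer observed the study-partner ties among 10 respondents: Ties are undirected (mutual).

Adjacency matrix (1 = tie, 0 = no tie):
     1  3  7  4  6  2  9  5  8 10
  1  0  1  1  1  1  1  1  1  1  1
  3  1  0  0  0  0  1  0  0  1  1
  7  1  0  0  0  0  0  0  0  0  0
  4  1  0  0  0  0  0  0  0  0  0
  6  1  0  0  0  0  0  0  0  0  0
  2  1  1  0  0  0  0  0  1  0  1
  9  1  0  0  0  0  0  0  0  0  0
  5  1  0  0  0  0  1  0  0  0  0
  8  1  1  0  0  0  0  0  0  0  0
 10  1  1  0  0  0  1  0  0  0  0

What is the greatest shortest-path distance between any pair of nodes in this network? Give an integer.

Eccentricity of each node (its greatest distance to any other): 1:1, 2:2, 3:2, 4:2, 5:2, 6:2, 7:2, 8:2, 9:2, 10:2.
The maximum eccentricity is 2, realized for instance by the pair 3–7 via 3 – 1 – 7. So the diameter is 2.

2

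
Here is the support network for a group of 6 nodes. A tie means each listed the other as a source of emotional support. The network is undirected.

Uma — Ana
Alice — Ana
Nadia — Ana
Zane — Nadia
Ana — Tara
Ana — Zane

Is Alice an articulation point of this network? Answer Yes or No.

Even without Alice, every remaining node can still reach every other (the residual graph is connected), so Alice is not a cut vertex.

No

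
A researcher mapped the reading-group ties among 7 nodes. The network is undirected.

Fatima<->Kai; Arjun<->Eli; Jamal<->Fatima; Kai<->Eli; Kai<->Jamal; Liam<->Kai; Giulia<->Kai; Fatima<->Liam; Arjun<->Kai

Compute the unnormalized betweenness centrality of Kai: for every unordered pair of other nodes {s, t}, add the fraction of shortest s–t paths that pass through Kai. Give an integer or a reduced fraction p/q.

23/2

Pairs whose geodesics pass through Kai — Jamal–Eli: 1; Jamal–Giulia: 1; Jamal–Arjun: 1; Jamal–Liam: 1/2; Eli–Fatima: 1; Eli–Giulia: 1; Eli–Liam: 1; Fatima–Giulia: 1; Fatima–Arjun: 1; Giulia–Arjun: 1; Giulia–Liam: 1; Arjun–Liam: 1.
All other pairs contribute 0.
Summing the contributions gives betweenness(Kai) = 23/2.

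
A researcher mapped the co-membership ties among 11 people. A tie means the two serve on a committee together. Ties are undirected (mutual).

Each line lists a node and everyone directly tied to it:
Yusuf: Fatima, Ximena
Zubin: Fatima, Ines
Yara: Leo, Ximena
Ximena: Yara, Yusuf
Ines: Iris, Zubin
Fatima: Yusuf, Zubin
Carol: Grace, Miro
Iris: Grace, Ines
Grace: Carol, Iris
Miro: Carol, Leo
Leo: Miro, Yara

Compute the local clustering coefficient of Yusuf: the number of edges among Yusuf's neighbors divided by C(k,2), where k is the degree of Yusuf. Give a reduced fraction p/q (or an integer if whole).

Yusuf's neighbors: Fatima and Ximena (k = 2).
Possible neighbor pairs: C(2,2) = 1. Edges among them: none → e = 0.
Clustering(Yusuf) = 0/1.

0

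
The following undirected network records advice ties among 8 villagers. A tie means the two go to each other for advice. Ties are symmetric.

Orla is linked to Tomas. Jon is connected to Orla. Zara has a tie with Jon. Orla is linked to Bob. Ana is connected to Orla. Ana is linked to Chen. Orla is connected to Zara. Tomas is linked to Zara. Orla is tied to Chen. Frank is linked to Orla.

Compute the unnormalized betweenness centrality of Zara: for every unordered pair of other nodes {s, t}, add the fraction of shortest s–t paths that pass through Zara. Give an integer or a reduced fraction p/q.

Pairs whose geodesics pass through Zara — Jon–Tomas: 1/2.
All other pairs contribute 0.
Summing the contributions gives betweenness(Zara) = 1/2.

1/2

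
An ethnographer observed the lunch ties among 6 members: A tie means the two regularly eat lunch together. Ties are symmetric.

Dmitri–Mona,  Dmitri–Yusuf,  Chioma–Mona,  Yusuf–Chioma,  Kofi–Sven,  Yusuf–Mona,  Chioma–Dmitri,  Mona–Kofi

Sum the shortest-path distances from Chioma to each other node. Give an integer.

8

Distances from Chioma: Dmitri:1, Kofi:2, Mona:1, Sven:3, Yusuf:1.
Sum = 1 + 2 + 1 + 3 + 1 = 8.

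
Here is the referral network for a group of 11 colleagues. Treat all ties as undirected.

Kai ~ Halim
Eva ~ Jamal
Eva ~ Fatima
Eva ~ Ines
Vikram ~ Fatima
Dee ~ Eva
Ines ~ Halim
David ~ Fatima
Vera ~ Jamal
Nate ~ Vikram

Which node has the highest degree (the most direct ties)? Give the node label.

Degrees — David:1, Dee:1, Eva:4, Fatima:3, Halim:2, Ines:2, Jamal:2, Kai:1, Nate:1, Vera:1, Vikram:2.
The maximum is 4, attained only by Eva.

Eva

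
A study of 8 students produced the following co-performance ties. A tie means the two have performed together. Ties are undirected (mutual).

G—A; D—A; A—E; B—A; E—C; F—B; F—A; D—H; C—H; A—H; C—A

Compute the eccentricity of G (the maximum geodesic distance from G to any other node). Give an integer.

2

Distances from G: A:1, B:2, C:2, D:2, E:2, F:2, H:2.
The largest is 2 (to C, E, B, F, H, and D), so the eccentricity of G is 2.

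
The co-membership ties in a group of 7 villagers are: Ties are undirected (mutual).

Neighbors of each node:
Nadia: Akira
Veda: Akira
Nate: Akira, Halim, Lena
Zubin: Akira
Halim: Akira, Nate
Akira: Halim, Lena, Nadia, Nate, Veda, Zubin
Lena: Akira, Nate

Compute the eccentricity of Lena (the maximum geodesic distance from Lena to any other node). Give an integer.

Distances from Lena: Akira:1, Halim:2, Nadia:2, Nate:1, Veda:2, Zubin:2.
The largest is 2 (to Veda, Nadia, Halim, and Zubin), so the eccentricity of Lena is 2.

2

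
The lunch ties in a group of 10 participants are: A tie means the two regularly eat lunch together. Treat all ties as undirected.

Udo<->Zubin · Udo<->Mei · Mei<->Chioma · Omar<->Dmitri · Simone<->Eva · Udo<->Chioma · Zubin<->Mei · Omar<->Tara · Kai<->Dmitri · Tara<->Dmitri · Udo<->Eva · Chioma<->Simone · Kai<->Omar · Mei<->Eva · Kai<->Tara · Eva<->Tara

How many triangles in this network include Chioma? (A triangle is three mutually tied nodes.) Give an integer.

1

Chioma's neighbors: Mei, Simone, and Udo.
Neighbor pairs that are themselves tied: Chioma–Mei–Udo. Each forms one triangle with Chioma, for 1 in total.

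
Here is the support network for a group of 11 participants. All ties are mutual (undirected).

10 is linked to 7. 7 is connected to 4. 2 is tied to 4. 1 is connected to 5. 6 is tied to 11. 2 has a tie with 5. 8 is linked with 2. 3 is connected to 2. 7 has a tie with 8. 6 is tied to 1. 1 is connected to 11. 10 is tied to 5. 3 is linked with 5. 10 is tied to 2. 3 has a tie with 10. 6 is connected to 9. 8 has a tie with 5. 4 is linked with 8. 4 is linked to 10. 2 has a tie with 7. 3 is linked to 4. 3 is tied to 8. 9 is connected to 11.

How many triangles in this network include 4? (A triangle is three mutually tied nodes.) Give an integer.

4's neighbors: 2, 3, 7, 8, and 10.
Neighbor pairs that are themselves tied: 4–2–3; 4–2–7; 4–2–8; 4–2–10; 4–3–8; 4–3–10; 4–7–8; 4–7–10. Each forms one triangle with 4, for 8 in total.

8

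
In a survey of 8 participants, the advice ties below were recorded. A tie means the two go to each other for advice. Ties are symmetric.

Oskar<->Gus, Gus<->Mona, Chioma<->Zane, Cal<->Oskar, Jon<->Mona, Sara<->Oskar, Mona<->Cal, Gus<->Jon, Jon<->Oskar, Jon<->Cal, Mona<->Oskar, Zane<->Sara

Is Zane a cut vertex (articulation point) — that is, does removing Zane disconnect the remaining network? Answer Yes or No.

Removing Zane leaves {Cal, Gus, Jon, Mona, Oskar, and Sara} with no path to {Chioma}, so the network splits into 2 components. Zane is a cut vertex.

Yes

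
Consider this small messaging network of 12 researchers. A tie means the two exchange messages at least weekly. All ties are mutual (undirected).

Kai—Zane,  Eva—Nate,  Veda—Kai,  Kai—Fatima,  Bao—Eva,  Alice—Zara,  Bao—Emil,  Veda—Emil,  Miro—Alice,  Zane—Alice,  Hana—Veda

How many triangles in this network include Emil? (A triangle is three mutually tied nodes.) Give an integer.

0

Emil's neighbors are Bao and Veda, but none of them are tied to each other, so no triangle contains Emil.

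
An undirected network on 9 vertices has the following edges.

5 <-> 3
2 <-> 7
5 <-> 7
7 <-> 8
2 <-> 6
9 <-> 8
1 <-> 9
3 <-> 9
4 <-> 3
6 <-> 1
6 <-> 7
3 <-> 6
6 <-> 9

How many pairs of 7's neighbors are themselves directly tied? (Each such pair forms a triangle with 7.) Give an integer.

1

7's neighbors: 2, 5, 6, and 8.
Neighbor pairs that are themselves tied: 7–2–6. Each forms one triangle with 7, for 1 in total.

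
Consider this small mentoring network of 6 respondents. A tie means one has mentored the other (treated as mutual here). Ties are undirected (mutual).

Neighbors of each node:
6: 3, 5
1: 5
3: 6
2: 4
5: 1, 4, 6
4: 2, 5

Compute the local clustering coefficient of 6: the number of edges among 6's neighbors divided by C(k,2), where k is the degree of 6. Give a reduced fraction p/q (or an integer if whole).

0

6's neighbors: 3 and 5 (k = 2).
Possible neighbor pairs: C(2,2) = 1. Edges among them: none → e = 0.
Clustering(6) = 0/1.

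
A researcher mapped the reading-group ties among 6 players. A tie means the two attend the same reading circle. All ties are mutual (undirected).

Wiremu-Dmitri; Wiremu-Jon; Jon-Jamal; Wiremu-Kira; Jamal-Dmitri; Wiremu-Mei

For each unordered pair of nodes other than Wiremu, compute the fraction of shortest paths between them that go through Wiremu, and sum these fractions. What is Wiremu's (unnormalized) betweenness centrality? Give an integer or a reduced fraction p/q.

15/2

Pairs whose geodesics pass through Wiremu — Kira–Jon: 1; Kira–Dmitri: 1; Kira–Jamal: 2/2; Kira–Mei: 1; Jon–Dmitri: 1/2; Jon–Mei: 1; Dmitri–Mei: 1; Jamal–Mei: 2/2.
All other pairs contribute 0.
Summing the contributions gives betweenness(Wiremu) = 15/2.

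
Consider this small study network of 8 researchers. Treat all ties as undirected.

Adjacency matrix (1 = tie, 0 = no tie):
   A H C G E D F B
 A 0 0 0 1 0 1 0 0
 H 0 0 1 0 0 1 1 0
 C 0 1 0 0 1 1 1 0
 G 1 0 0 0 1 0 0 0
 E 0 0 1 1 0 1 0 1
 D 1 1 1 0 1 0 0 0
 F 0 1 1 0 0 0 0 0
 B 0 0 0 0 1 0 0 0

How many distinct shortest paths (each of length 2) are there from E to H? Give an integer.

2

The shortest distance is 2. The length-2 paths are: E–C–H; E–D–H.
That gives 2 distinct shortest paths.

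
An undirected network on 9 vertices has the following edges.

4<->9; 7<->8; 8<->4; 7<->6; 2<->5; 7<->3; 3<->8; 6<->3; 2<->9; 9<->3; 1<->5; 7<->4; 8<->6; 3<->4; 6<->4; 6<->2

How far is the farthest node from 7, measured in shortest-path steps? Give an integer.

4

Distances from 7: 1:4, 2:2, 3:1, 4:1, 5:3, 6:1, 8:1, 9:2.
The largest is 4 (to 1), so the eccentricity of 7 is 4.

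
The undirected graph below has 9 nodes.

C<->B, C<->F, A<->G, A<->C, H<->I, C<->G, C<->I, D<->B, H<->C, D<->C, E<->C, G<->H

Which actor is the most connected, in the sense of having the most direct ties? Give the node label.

Degrees — A:2, B:2, C:8, D:2, E:1, F:1, G:3, H:3, I:2.
The maximum is 8, attained only by C.

C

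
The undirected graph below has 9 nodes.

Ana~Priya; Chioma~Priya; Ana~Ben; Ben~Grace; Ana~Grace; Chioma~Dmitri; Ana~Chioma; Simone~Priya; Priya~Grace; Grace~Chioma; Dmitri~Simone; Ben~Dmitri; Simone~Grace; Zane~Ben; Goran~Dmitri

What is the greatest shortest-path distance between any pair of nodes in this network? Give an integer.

Eccentricity of each node (its greatest distance to any other): Ana:3, Ben:2, Chioma:3, Dmitri:2, Goran:3, Grace:3, Priya:3, Simone:3, Zane:3.
The maximum eccentricity is 3, realized for instance by the pair Priya–Zane via Priya – Ana – Ben – Zane. So the diameter is 3.

3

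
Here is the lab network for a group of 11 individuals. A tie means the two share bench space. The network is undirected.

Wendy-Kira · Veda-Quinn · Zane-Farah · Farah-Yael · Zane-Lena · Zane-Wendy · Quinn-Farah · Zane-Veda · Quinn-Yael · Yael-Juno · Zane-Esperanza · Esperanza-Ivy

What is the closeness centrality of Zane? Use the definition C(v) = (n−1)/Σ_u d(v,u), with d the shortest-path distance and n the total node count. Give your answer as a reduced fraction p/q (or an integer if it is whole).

Distances from Zane: Esperanza:1, Farah:1, Ivy:2, Juno:3, Kira:2, Lena:1, Quinn:2, Veda:1, Wendy:1, Yael:2. Sum = 16.
n = 11, so closeness = 10/16 = 5/8.

5/8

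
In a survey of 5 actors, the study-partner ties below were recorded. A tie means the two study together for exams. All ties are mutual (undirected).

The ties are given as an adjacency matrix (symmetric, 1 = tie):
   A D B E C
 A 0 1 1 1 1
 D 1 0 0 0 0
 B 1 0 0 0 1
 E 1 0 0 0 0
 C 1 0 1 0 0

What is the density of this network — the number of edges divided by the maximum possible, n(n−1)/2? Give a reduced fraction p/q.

There are 5 edges and 5 nodes, so the maximum possible is C(5,2) = 10.
Density = 5/10 = 1/2.

1/2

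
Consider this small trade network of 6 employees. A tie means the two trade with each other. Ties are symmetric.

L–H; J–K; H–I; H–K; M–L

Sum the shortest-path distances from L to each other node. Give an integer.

Distances from L: H:1, I:2, J:3, K:2, M:1.
Sum = 1 + 2 + 3 + 2 + 1 = 9.

9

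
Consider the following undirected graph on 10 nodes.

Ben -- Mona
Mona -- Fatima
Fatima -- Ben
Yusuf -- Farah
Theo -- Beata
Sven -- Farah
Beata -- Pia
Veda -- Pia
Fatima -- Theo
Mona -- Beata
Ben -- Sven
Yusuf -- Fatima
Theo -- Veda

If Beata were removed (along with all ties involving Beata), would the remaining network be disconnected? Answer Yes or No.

No

Even without Beata, every remaining node can still reach every other (the residual graph is connected), so Beata is not a cut vertex.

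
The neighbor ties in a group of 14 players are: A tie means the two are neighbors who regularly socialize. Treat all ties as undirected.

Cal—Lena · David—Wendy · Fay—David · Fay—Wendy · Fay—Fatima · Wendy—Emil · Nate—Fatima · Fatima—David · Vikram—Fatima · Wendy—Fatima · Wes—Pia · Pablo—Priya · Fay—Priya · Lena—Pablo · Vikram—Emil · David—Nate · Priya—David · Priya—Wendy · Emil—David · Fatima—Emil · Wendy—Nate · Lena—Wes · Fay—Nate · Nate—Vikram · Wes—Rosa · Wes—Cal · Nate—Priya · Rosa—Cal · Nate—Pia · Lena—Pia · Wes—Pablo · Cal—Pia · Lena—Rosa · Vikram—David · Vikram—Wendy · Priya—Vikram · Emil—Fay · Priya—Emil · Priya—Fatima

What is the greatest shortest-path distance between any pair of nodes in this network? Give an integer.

4

Eccentricity of each node (its greatest distance to any other): Cal:4, David:4, Emil:4, Fatima:4, Fay:4, Lena:3, Nate:3, Pablo:2, Pia:3, Priya:3, Rosa:4, Vikram:4, Wendy:4, Wes:3.
The maximum eccentricity is 4, realized for instance by the pair Rosa–Fatima via Rosa – Lena – Pia – Nate – Fatima. So the diameter is 4.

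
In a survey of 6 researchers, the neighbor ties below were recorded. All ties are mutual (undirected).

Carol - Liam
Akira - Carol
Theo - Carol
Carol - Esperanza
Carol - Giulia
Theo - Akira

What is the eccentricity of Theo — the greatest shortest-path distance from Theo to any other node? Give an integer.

Distances from Theo: Akira:1, Carol:1, Esperanza:2, Giulia:2, Liam:2.
The largest is 2 (to Giulia, Liam, and Esperanza), so the eccentricity of Theo is 2.

2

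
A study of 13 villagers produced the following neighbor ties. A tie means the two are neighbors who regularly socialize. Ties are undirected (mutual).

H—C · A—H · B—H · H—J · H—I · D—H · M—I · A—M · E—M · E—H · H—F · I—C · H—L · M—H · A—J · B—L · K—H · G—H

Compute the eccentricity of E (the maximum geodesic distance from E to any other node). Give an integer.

2

Distances from E: A:2, B:2, C:2, D:2, F:2, G:2, H:1, I:2, J:2, K:2, L:2, M:1.
The largest is 2 (to C, G, A, B, I, F, D, L, J, and K), so the eccentricity of E is 2.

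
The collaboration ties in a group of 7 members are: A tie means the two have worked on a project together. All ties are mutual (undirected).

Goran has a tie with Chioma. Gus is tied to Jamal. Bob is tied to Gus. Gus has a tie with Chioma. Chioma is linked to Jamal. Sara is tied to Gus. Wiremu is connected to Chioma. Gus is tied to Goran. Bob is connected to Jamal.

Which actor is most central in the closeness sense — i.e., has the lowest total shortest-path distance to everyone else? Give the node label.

Farness (sum of distances to all others) for each node — Bob:11, Chioma:8, Goran:10, Gus:7, Jamal:9, Sara:12, Wiremu:13.
The smallest farness is 7, for Gus, so Gus has the highest closeness.

Gus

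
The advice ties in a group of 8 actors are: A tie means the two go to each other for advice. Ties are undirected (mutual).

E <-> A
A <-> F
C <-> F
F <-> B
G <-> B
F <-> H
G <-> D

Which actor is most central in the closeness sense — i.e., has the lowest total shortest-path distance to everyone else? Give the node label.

F

Farness (sum of distances to all others) for each node — A:15, B:13, C:17, D:23, E:21, F:11, G:17, H:17.
The smallest farness is 11, for F, so F has the highest closeness.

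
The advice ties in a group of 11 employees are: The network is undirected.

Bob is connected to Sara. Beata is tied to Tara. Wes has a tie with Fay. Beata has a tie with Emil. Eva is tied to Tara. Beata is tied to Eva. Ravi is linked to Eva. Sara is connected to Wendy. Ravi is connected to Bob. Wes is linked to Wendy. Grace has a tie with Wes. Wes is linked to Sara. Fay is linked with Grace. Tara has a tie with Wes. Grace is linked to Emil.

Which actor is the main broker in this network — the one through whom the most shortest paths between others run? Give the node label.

Wes

Unnormalized betweenness of each node: Beata:13/3, Bob:23/6, Emil:7/3, Eva:20/3, Fay:0, Grace:5, Ravi:7/2, Sara:22/3, Tara:53/6, Wendy:0, Wes:121/6.
Wes has the largest value, 121/6, making it the main broker — the node through which the most shortest paths run.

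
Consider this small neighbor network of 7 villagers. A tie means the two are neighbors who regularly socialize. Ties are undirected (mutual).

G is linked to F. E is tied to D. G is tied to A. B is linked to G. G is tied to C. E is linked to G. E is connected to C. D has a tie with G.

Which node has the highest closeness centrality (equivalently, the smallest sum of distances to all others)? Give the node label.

Farness (sum of distances to all others) for each node — A:11, B:11, C:10, D:10, E:9, F:11, G:6.
The smallest farness is 6, for G, so G has the highest closeness.

G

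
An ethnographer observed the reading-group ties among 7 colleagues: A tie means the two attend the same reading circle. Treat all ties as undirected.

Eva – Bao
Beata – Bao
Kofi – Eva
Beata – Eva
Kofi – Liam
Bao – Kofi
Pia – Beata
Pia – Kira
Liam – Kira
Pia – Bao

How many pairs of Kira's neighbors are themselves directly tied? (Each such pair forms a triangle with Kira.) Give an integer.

Kira's neighbors are Liam and Pia, but none of them are tied to each other, so no triangle contains Kira.

0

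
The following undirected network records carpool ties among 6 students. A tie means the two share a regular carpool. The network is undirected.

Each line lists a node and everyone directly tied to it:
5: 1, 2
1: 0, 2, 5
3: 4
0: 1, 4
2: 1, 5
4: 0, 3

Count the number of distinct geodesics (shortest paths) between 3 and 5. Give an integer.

The shortest distance is 4, and the only length-4 path is 3–4–0–1–5. So there is exactly 1 shortest path.

1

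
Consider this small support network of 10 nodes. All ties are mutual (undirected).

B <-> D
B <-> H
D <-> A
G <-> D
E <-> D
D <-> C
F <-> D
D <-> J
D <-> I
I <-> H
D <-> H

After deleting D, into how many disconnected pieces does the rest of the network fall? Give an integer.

Without D, the remaining ties split the others into: {E}; {B, H, I}; {J}; {F}; {A}; {G}; {C}.
That's 7 separate components.

7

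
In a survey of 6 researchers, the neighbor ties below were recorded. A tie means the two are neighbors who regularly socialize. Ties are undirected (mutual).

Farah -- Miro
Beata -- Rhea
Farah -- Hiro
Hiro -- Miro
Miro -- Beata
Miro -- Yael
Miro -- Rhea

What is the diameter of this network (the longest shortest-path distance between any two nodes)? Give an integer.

Eccentricity of each node (its greatest distance to any other): Beata:2, Farah:2, Hiro:2, Miro:1, Rhea:2, Yael:2.
The maximum eccentricity is 2, realized for instance by the pair Farah–Yael via Farah – Miro – Yael. So the diameter is 2.

2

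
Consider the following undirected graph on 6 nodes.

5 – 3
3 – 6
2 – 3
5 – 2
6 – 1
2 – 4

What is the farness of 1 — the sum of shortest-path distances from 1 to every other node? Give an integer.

13

Distances from 1: 2:3, 3:2, 4:4, 5:3, 6:1.
Sum = 3 + 2 + 4 + 3 + 1 = 13.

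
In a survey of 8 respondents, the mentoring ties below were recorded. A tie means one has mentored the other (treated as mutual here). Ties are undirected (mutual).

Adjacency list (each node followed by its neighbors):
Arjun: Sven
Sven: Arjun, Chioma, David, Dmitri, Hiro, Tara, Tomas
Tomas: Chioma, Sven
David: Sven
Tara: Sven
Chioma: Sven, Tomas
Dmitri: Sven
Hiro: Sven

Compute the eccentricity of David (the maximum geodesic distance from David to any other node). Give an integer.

Distances from David: Arjun:2, Chioma:2, Dmitri:2, Hiro:2, Sven:1, Tara:2, Tomas:2.
The largest is 2 (to Hiro, Tomas, Dmitri, Arjun, Tara, and Chioma), so the eccentricity of David is 2.

2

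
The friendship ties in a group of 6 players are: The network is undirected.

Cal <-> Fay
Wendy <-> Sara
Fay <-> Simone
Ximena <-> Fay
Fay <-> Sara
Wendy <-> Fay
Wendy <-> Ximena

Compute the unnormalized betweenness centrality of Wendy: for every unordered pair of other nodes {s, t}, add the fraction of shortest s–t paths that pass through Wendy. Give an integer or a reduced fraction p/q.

Pairs whose geodesics pass through Wendy — Ximena–Sara: 1/2.
All other pairs contribute 0.
Summing the contributions gives betweenness(Wendy) = 1/2.

1/2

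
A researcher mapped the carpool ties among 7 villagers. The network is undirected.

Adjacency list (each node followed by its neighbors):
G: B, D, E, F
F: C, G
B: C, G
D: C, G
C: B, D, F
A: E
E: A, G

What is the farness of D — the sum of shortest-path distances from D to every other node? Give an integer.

11

Distances from D: A:3, B:2, C:1, E:2, F:2, G:1.
Sum = 3 + 2 + 1 + 2 + 2 + 1 = 11.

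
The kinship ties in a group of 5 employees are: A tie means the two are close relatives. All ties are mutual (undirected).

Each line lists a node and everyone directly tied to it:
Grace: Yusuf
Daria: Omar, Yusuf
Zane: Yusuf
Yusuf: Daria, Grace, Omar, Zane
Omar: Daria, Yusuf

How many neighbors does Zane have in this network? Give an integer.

Zane is directly tied to Yusuf. That is 1 neighbor, so the degree of Zane is 1.

1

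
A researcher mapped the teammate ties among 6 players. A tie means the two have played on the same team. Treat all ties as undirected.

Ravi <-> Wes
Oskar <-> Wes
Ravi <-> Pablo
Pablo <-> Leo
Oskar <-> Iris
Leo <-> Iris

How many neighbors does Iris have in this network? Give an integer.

Iris is directly tied to Leo and Oskar. That is 2 neighbors, so the degree of Iris is 2.

2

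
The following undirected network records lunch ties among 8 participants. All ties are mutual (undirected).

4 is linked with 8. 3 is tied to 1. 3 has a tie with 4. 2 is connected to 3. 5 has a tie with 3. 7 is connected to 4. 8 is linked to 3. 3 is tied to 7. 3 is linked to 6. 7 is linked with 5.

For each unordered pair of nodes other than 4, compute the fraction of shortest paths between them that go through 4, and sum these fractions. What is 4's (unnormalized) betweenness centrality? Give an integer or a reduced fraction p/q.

Pairs whose geodesics pass through 4 — 7–8: 1/2.
All other pairs contribute 0.
Summing the contributions gives betweenness(4) = 1/2.

1/2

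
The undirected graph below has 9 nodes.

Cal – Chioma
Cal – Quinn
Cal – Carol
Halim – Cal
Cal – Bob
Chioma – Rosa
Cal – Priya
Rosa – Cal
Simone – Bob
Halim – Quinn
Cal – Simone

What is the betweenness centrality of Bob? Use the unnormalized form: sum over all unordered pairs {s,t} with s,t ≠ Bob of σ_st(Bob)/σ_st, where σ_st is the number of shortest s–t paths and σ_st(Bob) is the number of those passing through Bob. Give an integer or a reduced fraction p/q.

No shortest path between any pair of other nodes passes through Bob.
Summing the contributions gives betweenness(Bob) = 0.

0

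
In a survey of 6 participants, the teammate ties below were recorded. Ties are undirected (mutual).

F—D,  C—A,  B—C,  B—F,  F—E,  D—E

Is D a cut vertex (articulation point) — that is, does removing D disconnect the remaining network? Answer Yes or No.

No

Even without D, every remaining node can still reach every other (the residual graph is connected), so D is not a cut vertex.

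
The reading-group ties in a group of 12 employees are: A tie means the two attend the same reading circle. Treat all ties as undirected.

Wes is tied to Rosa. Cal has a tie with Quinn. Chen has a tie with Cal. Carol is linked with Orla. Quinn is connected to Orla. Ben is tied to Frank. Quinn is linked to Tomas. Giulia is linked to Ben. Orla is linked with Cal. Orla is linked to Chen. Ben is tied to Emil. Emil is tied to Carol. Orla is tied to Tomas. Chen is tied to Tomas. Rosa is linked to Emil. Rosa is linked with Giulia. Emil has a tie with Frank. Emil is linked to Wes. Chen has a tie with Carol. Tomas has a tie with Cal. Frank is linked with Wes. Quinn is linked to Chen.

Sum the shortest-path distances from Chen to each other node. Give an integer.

Distances from Chen: Ben:3, Cal:1, Carol:1, Emil:2, Frank:3, Giulia:4, Orla:1, Quinn:1, Rosa:3, Tomas:1, Wes:3.
Sum = 3 + 1 + 1 + 2 + 3 + 4 + 1 + 1 + 3 + 1 + 3 = 23.

23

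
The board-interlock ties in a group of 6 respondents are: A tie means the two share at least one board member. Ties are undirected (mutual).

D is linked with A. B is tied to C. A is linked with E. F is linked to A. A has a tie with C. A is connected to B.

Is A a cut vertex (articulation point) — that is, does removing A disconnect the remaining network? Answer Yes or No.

Yes

Removing A leaves {B and C} with no path to {D}, so the network splits into 4 components. A is a cut vertex.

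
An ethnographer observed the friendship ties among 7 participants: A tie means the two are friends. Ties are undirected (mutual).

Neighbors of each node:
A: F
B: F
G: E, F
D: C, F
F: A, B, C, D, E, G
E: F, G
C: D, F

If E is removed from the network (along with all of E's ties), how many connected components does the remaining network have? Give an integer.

E's neighbors (F and G) remain reachable from one another through other ties, so the rest of the network stays in one piece.

1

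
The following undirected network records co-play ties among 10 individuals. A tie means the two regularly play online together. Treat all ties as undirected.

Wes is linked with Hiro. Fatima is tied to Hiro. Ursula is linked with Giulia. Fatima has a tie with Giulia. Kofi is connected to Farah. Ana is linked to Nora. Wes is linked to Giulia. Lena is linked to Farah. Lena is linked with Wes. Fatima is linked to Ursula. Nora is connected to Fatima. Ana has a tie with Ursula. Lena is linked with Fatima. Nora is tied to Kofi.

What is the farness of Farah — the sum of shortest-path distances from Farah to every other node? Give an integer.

20

Distances from Farah: Ana:3, Fatima:2, Giulia:3, Hiro:3, Kofi:1, Lena:1, Nora:2, Ursula:3, Wes:2.
Sum = 3 + 2 + 3 + 3 + 1 + 1 + 2 + 3 + 2 = 20.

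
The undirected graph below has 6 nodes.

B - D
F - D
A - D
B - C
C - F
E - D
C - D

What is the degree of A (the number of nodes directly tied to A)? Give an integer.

1

A is directly tied to D. That is 1 neighbor, so the degree of A is 1.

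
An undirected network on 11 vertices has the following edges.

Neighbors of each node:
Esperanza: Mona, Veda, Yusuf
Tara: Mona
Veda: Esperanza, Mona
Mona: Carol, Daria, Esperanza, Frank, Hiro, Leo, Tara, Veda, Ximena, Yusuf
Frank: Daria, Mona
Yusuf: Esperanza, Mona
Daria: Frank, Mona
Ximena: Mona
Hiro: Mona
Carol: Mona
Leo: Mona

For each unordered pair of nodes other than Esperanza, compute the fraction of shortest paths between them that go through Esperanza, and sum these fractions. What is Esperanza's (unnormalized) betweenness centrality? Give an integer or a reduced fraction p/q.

Pairs whose geodesics pass through Esperanza — Veda–Yusuf: 1/2.
All other pairs contribute 0.
Summing the contributions gives betweenness(Esperanza) = 1/2.

1/2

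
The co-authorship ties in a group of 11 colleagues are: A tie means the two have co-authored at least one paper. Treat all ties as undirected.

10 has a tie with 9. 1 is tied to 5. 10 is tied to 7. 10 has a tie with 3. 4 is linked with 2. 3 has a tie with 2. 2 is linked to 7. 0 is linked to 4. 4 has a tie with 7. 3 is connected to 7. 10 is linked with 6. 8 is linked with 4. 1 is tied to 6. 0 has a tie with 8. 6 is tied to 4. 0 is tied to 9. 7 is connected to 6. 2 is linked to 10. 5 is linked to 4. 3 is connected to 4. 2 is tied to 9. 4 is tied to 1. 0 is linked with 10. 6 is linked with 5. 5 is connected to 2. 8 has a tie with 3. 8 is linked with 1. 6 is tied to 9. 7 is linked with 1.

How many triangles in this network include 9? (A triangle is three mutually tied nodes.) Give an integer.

3

9's neighbors: 0, 2, 6, and 10.
Neighbor pairs that are themselves tied: 9–0–10; 9–2–10; 9–6–10. Each forms one triangle with 9, for 3 in total.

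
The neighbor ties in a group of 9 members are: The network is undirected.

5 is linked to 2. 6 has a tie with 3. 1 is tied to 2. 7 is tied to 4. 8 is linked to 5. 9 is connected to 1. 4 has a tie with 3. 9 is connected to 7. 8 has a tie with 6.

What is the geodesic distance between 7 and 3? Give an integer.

One shortest route is 7 – 4 – 3, which uses 2 edges, and 7 and 3 are not directly tied, so nothing shorter exists. So d(7,3) = 2.

2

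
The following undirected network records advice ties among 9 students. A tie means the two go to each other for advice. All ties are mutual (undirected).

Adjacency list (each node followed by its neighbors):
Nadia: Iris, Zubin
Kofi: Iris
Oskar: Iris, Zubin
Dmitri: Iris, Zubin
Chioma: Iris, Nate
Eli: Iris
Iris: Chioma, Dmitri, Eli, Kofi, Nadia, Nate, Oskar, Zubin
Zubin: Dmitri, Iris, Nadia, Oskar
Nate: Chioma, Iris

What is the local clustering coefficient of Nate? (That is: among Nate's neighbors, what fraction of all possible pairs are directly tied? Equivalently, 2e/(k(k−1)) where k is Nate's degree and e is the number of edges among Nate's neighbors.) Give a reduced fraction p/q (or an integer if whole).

1

Nate's neighbors: Chioma and Iris (k = 2).
Possible neighbor pairs: C(2,2) = 1. Edges among them: Chioma–Iris → e = 1.
Clustering(Nate) = 1/1.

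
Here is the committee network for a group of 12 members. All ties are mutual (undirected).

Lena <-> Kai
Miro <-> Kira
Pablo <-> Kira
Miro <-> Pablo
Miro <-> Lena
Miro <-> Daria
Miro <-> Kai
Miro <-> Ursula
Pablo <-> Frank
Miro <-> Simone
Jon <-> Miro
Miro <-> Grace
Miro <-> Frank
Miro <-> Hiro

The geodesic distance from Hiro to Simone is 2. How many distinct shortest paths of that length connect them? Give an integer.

1

The shortest distance is 2, and the only length-2 path is Hiro–Miro–Simone. So there is exactly 1 shortest path.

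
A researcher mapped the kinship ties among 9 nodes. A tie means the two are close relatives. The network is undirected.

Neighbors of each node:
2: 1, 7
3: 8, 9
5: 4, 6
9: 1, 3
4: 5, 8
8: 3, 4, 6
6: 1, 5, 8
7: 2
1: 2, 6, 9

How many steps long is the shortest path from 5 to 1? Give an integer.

One shortest route is 5 – 6 – 1, which uses 2 edges, and 5 and 1 are not directly tied, so nothing shorter exists. So d(5,1) = 2.

2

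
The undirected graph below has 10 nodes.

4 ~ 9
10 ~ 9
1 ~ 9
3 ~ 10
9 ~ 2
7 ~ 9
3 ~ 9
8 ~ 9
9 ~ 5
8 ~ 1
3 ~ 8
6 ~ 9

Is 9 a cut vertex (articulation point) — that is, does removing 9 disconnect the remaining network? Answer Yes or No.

Removing 9 leaves {1, 3, 8, and 10} with no path to {5}, so the network splits into 6 components. 9 is a cut vertex.

Yes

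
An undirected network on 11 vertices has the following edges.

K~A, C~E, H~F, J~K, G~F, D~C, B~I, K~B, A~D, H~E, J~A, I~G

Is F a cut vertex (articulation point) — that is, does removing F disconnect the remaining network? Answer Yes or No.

Even without F, every remaining node can still reach every other (the residual graph is connected), so F is not a cut vertex.

No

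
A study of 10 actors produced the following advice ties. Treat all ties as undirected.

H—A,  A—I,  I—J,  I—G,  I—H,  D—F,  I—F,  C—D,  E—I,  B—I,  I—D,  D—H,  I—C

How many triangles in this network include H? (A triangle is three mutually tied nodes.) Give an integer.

H's neighbors: A, D, and I.
Neighbor pairs that are themselves tied: H–A–I; H–D–I. Each forms one triangle with H, for 2 in total.

2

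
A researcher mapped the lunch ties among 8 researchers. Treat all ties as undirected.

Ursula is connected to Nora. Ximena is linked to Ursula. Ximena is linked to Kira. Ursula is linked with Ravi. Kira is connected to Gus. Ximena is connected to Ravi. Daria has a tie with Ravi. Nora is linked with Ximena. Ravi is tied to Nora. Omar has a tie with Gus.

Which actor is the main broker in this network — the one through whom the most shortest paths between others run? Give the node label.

Unnormalized betweenness of each node: Daria:0, Gus:6, Kira:10, Nora:0, Omar:0, Ravi:6, Ursula:0, Ximena:12.
Ximena has the largest value, 12, making it the main broker — the node through which the most shortest paths run.

Ximena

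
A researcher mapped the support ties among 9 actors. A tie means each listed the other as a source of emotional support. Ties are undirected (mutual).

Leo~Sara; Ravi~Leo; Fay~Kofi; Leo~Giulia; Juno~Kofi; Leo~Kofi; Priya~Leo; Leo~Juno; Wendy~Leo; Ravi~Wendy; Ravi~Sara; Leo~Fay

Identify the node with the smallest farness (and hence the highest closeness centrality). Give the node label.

Leo

Farness (sum of distances to all others) for each node — Fay:14, Giulia:15, Juno:14, Kofi:13, Leo:8, Priya:15, Ravi:13, Sara:14, Wendy:14.
The smallest farness is 8, for Leo, so Leo has the highest closeness.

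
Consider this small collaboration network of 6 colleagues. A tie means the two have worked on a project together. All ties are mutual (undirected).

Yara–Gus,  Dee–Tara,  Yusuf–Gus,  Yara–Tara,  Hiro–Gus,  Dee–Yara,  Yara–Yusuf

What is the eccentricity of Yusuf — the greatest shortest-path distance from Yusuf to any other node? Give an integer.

2

Distances from Yusuf: Dee:2, Gus:1, Hiro:2, Tara:2, Yara:1.
The largest is 2 (to Dee, Tara, and Hiro), so the eccentricity of Yusuf is 2.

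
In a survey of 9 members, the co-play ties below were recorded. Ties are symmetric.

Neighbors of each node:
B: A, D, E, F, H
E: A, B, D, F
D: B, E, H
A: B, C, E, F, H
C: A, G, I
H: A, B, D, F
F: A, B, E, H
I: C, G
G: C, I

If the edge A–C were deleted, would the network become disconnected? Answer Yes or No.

Without the A–C edge there is no alternate route between A and C, so the network disconnects. It is a bridge.

Yes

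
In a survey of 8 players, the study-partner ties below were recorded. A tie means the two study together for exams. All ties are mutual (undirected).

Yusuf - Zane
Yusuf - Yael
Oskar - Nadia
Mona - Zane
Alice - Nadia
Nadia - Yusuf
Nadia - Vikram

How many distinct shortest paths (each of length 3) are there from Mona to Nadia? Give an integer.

1

The shortest distance is 3, and the only length-3 path is Mona–Zane–Yusuf–Nadia. So there is exactly 1 shortest path.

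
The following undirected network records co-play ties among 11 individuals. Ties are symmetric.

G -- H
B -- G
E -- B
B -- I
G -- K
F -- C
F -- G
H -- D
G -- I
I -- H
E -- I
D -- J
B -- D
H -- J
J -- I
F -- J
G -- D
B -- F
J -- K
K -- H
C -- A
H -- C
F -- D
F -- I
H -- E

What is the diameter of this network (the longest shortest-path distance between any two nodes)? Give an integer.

3

Eccentricity of each node (its greatest distance to any other): A:3, B:3, C:2, D:3, E:3, F:2, G:3, H:2, I:3, J:3, K:3.
The maximum eccentricity is 3, realized for instance by the pair J–A via J – F – C – A. So the diameter is 3.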